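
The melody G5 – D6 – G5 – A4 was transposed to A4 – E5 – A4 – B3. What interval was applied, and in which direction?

From G5 to A4 is 7 letter names — a seventh of some quality.
A4 to G5 is 10 semitones, which makes it a minor seventh; the second version is lower, so the direction is down.
Checking another pair — A4 → B3 — gives the same interval.

down a minor seventh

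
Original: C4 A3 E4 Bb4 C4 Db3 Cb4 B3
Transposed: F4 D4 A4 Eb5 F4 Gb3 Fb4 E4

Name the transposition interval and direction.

Take the first pair: C4 → F4. C to F spans 4 letter names, so the interval is some kind of fourth.
C4 to F4 is 5 semitones, which makes it a perfect fourth; the second version is higher, so the direction is up.
Checking another pair — B3 → E4 — gives the same interval.

up a perfect fourth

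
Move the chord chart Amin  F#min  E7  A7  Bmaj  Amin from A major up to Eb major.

Ebmin Cmin Bb7 Eb7 Fmaj Ebmin

A major up to Eb major is a diminished fifth; each chord root moves by that interval while the quality stays the same.
Amin: root A up a diminished fifth → Eb, giving Ebmin.
F#min: root F# up a diminished fifth → C, giving Cmin.
E7: root E up a diminished fifth → Bb, giving Bb7.
A7: root A up a diminished fifth → Eb, giving Eb7.
Bmaj: root B up a diminished fifth → F, giving Fmaj.
Amin: root A up a diminished fifth → Eb, giving Ebmin.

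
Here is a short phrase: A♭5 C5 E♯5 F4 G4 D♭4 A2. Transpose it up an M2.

Bb5 D5 F##5 G4 A4 Eb4 B2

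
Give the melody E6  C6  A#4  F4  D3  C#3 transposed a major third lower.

E6 gives C6
C6 gives Ab5
A#4 gives F#4
F4 gives Db4
D3 gives Bb2
C#3 gives A2

C6 Ab5 F#4 Db4 Bb2 A2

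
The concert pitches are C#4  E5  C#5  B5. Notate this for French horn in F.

G#4 B5 G#5 F#6

The French horn in F sounds a perfect fifth below written, so the written part must be a perfect fifth above concert — transpose each note up.
C#4 gives G#4
E5 gives B5
C#5 gives G#5
B5 gives F#6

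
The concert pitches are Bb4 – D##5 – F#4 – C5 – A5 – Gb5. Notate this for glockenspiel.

Bb2 D##3 F#2 C3 A3 Gb3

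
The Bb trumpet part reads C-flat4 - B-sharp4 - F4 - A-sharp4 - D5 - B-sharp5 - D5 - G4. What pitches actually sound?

Bbb3 A#4 Eb4 G#4 C5 A#5 C5 F4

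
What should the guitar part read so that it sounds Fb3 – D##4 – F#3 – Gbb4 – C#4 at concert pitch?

Fb4 D##5 F#4 Gbb5 C#5

The guitar sounds a perfect octave below written, so the written part must be a perfect octave above concert — transpose each note up.
Fb3 becomes Fb4
D##4 becomes D##5
F#3 becomes F#4
Gbb4 becomes Gbb5
C#4 becomes C#5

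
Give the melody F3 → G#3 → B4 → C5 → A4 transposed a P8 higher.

F3 gives F4
G#3 gives G#4
B4 gives B5
C5 gives C6
A4 gives A5

F4 G#4 B5 C6 A5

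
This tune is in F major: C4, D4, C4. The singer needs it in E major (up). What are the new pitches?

From F up to E is a major seventh; apply that to each pitch.
C4 gives B4
D4 gives C#5
C4 gives B4

B4 C#5 B4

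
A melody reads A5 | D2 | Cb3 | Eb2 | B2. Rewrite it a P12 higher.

A5 to E7
D2 to A3
Cb3 to Gb4
Eb2 to Bb3
B2 to F#4

E7 A3 Gb4 Bb3 F#4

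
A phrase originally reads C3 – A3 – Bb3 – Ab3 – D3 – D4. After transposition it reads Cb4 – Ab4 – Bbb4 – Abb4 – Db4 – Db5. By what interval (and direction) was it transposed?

up a diminished octave

From C3 to Cb4 is 8 letter names — an octave of some quality.
C3 to Cb4 is 11 semitones, which makes it a diminished octave; the second version is higher, so the direction is up.
Checking another pair — D4 → Db5 — gives the same interval.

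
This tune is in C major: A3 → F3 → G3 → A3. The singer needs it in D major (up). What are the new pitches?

B3 G3 A3 B3

From C up to D is a major second; apply that to each pitch.
A3 to B3
F3 to G3
G3 to A3
A3 to B3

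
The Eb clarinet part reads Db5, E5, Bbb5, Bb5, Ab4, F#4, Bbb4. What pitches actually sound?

Written C4 on the Eb clarinet sounds as Eb4, a minor third higher; apply that shift to every note.
Db5 gives Fb5
E5 gives G5
Bbb5 gives Dbb6
Bb5 gives Db6
Ab4 gives Cb5
F#4 gives A4
Bbb4 gives Dbb5

Fb5 G5 Dbb6 Db6 Cb5 A4 Dbb5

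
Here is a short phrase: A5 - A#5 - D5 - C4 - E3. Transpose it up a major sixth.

F#6 F##6 B5 A4 C#4

A5 → F#6
A#5 → F##6
D5 → B5
C4 → A4
E3 → C#4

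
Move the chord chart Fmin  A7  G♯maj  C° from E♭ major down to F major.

E♭ major down to F major is a minor seventh; each chord root moves by that interval while the quality stays the same.
Fmin: root F down a minor seventh → G, giving Gmin.
A7: root A down a minor seventh → B, giving B7.
G♯maj: root G♯ down a minor seventh → A#, giving A#maj.
C°: root C down a minor seventh → D, giving D°.

Gmin B7 A#maj D°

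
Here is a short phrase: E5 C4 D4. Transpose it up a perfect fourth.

E5 up a perfect fourth is A5.
C4 up a perfect fourth is F4.
A perfect fourth up from D4 gives G4.

A5 F4 G4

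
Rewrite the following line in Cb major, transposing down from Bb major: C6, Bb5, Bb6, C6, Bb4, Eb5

From Bb down to Cb is a major seventh; apply that to each pitch.
C6 becomes Db5
Bb5 becomes Cb5
Bb6 becomes Cb6
C6 becomes Db5
Bb4 becomes Cb4
Eb5 becomes Fb4

Db5 Cb5 Cb6 Db5 Cb4 Fb4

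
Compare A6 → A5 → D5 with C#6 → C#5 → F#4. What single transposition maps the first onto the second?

Take the first pair: A6 → C#6. A to C spans 6 letter names, so the interval is some kind of sixth.
C#6 to A6 is 8 semitones, which makes it a minor sixth; the second version is lower, so the direction is down.
Checking another pair — D5 → F#4 — gives the same interval.

down a minor sixth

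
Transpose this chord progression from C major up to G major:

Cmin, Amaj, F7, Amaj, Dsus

Gmin Emaj C7 Emaj Asus

C major up to G major is a perfect fifth; each chord root moves by that interval while the quality stays the same.
Cmin: root C up a perfect fifth → G, giving Gmin.
Amaj: root A up a perfect fifth → E, giving Emaj.
F7: root F up a perfect fifth → C, giving C7.
Amaj: root A up a perfect fifth → E, giving Emaj.
Dsus: root D up a perfect fifth → A, giving Asus.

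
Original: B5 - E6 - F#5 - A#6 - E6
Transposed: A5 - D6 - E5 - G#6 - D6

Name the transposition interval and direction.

Take the first pair: B5 → A5. B to A spans 2 letter names, so the interval is some kind of second.
A5 to B5 is 2 semitones, which makes it a major second; the second version is lower, so the direction is down.
Checking another pair — E6 → D6 — gives the same interval.

down a major second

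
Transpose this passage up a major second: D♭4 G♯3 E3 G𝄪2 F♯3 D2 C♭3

Db4 → Eb4
G#3 → A#3
E3 → F#3
G##2 → A##2
F#3 → G#3
D2 → E2
Cb3 → Db3

Eb4 A#3 F#3 A##2 G#3 E2 Db3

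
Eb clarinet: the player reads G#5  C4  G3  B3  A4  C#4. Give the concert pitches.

B5 Eb4 Bb3 D4 C5 E4

The Eb clarinet sounds a minor third above written, so transpose each written note up a minor third.
G#5 → B5
C4 → Eb4
G3 → Bb3
B3 → D4
A4 → C5
C#4 → E4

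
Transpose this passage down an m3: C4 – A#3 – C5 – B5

A3 F##3 A4 G#5

C4 down a minor third is A3.
A minor third down from A#3 gives F##3.
C5: a third down reaches A, and 3 semitones makes it A4.
A minor third down from B5 gives G#5.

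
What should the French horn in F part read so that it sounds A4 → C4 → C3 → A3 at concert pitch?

E5 G4 G3 E4

The French horn in F sounds a perfect fifth below written, so the written part must be a perfect fifth above concert — transpose each note up.
A4 to E5
C4 to G4
C3 to G3
A3 to E4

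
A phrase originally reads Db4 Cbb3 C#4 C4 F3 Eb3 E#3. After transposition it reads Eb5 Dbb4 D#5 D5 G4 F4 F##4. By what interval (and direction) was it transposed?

up a major ninth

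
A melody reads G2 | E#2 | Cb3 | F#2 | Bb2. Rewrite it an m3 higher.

A minor third up from G2 gives Bb2.
E#2 up a minor third is G#2.
Cb3: a third up reaches E, and 3 semitones makes it Ebb3.
A minor third up from F#2 gives A2.
Bb2 up a minor third is Db3.

Bb2 G#2 Ebb3 A2 Db3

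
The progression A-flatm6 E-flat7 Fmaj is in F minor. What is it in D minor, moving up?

F minor up to D minor is a major sixth; each chord root moves by that interval while the quality stays the same.
A-flatm6: root A-flat up a major sixth → F, giving Fm6.
E-flat7: root E-flat up a major sixth → C, giving C7.
Fmaj: root F up a major sixth → D, giving Dmaj.

Fm6 C7 Dmaj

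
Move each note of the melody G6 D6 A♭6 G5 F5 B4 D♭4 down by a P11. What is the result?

D5 A4 Eb5 D4 C4 F#3 Ab2

G6 → D5
D6 → A4
Ab6 → Eb5
G5 → D4
F5 → C4
B4 → F#3
Db4 → Ab2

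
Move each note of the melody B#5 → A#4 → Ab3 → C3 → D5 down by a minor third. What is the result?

B#5 to G##5
A#4 to F##4
Ab3 to F3
C3 to A2
D5 to B4

G##5 F##4 F3 A2 B4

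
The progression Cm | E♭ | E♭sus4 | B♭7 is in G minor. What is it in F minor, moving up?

Bbm Db Dbsus4 Ab7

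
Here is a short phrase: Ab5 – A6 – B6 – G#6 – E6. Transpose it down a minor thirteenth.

Ab5 becomes C4
A6 becomes C#5
B6 becomes D#5
G#6 becomes B#4
E6 becomes G#4

C4 C#5 D#5 B#4 G#4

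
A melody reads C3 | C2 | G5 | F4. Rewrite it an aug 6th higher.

A#3 A#2 E#6 D#5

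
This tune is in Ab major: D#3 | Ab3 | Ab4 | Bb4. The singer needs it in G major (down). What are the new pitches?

From Ab down to G is a minor second; apply that to each pitch.
D#3 → C##3
Ab3 → G3
Ab4 → G4
Bb4 → A4

C##3 G3 G4 A4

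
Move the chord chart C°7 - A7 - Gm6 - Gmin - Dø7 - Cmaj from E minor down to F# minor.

D°7 B7 Am6 Amin Eø7 Dmaj

E minor down to F# minor is a minor seventh; each chord root moves by that interval while the quality stays the same.
C°7: root C down a minor seventh → D, giving D°7.
A7: root A down a minor seventh → B, giving B7.
Gm6: root G down a minor seventh → A, giving Am6.
Gmin: root G down a minor seventh → A, giving Amin.
Dø7: root D down a minor seventh → E, giving Eø7.
Cmaj: root C down a minor seventh → D, giving Dmaj.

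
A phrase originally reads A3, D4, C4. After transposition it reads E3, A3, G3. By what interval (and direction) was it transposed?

down a perfect fourth

Take the first pair: A3 → E3. A to E spans 4 letter names, so the interval is some kind of fourth.
E3 to A3 is 5 semitones, which makes it a perfect fourth; the second version is lower, so the direction is down.
Checking another pair — C4 → G3 — gives the same interval.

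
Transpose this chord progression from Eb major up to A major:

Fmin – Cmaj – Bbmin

Bmin F#maj Emin

Eb major up to A major is an augmented fourth; each chord root moves by that interval while the quality stays the same.
Fmin: root F up an augmented fourth → B, giving Bmin.
Cmaj: root C up an augmented fourth → F#, giving F#maj.
Bbmin: root Bb up an augmented fourth → E, giving Emin.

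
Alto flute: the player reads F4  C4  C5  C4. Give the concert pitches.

C4 G3 G4 G3

The alto flute sounds a perfect fourth below written, so transpose each written note down a perfect fourth.
F4 gives C4
C4 gives G3
C5 gives G4
C4 gives G3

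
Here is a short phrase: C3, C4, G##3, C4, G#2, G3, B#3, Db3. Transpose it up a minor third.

Eb3 Eb4 B#3 Eb4 B2 Bb3 D#4 Fb3

C3 → Eb3
C4 → Eb4
G##3 → B#3
C4 → Eb4
G#2 → B2
G3 → Bb3
B#3 → D#4
Db3 → Fb3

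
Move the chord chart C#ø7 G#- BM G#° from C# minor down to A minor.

Aø7 E- GM E°

C# minor down to A minor is a major third; each chord root moves by that interval while the quality stays the same.
C#ø7: root C# down a major third → A, giving Aø7.
G#-: root G# down a major third → E, giving E-.
BM: root B down a major third → G, giving GM.
G#°: root G# down a major third → E, giving E°.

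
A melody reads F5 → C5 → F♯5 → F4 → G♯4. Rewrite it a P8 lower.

F4 C4 F#4 F3 G#3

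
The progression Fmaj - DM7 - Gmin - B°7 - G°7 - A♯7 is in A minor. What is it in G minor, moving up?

Ebmaj CM7 Fmin A°7 F°7 G#7

A minor up to G minor is a minor seventh; each chord root moves by that interval while the quality stays the same.
Fmaj: root F up a minor seventh → Eb, giving Ebmaj.
DM7: root D up a minor seventh → C, giving CM7.
Gmin: root G up a minor seventh → F, giving Fmin.
B°7: root B up a minor seventh → A, giving A°7.
G°7: root G up a minor seventh → F, giving F°7.
A♯7: root A♯ up a minor seventh → G#, giving G#7.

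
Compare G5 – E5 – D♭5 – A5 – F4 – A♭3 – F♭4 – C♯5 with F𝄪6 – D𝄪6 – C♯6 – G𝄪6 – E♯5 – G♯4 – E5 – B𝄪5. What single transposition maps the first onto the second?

Take the first pair: G5 → F##6. G to F spans 7 letter names, so the interval is some kind of seventh.
G5 to F##6 is 12 semitones, which makes it an augmented seventh; the second version is higher, so the direction is up.
Checking another pair — C#5 → B##5 — gives the same interval.

up an augmented seventh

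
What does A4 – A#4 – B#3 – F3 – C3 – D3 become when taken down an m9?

G#3 G##3 A##2 E2 B1 C#2

A4 gives G#3
A#4 gives G##3
B#3 gives A##2
F3 gives E2
C3 gives B1
D3 gives C#2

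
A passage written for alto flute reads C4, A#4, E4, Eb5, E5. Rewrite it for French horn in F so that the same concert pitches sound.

D4 B#4 F#4 F5 F#5

First find concert pitch: the alto flute sounds a perfect fourth below written, so C4 A#4 E4 Eb5 E5 sounds G3 E#4 B3 Bb4 B4.
Then write for French horn in F: it sounds a perfect fifth below written, so the part must be a perfect fifth above concert.
G3 → D4
E#4 → B#4
B3 → F#4
Bb4 → F5
B4 → F#5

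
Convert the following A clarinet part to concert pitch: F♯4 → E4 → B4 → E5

D#4 C#4 G#4 C#5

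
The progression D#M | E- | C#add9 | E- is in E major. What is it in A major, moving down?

G#M A- F#add9 A-

E major down to A major is a perfect fifth; each chord root moves by that interval while the quality stays the same.
D#M: root D# down a perfect fifth → G#, giving G#M.
E-: root E down a perfect fifth → A, giving A-.
C#add9: root C# down a perfect fifth → F#, giving F#add9.
E-: root E down a perfect fifth → A, giving A-.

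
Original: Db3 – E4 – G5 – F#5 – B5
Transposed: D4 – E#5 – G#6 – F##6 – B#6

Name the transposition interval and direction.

up an augmented octave

From Db3 to D4 is 8 letter names — an octave of some quality.
Db3 to D4 is 13 semitones, which makes it an augmented octave; the second version is higher, so the direction is up.
Checking another pair — B5 → B#6 — gives the same interval.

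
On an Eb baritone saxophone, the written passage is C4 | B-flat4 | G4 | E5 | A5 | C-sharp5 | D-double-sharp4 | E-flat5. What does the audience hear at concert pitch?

Eb2 Db3 Bb2 G3 C4 E3 F##2 Gb3

Written C4 on the Eb baritone saxophone sounds as Eb2, a major thirteenth lower; apply that shift to every note.
C4 gives Eb2
Bb4 gives Db3
G4 gives Bb2
E5 gives G3
A5 gives C4
C#5 gives E3
D##4 gives F##2
Eb5 gives Gb3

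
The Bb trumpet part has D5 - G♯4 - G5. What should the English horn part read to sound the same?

G5 C#5 C6

First find concert pitch: the Bb trumpet sounds a major second below written, so D5 G♯4 G5 sounds C5 F#4 F5.
Then write for English horn: it sounds a perfect fifth below written, so the part must be a perfect fifth above concert.
C5 → G5
F#4 → C#5
F5 → C6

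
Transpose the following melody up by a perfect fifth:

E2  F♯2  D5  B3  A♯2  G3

E2: a fifth up reaches B, and 7 semitones makes it B2.
F#2: a fifth up reaches C, and 7 semitones makes it C#3.
D5: a fifth up reaches A, and 7 semitones makes it A5.
A perfect fifth up from B3 gives F#4.
A perfect fifth up from A#2 gives E#3.
A perfect fifth up from G3 gives D4.

B2 C#3 A5 F#4 E#3 D4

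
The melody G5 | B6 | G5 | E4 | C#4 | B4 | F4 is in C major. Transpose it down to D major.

A4 C#6 A4 F#3 D#3 C#4 G3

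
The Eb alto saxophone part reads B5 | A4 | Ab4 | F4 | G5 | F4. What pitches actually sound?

D5 C4 Cb4 Ab3 Bb4 Ab3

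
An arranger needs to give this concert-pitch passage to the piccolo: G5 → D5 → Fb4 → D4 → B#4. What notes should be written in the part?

G4 D4 Fb3 D3 B#3

Written C4 sounds as C5 on the piccolo, so concert pitches are written a perfect octave down.
G5 gives G4
D5 gives D4
Fb4 gives Fb3
D4 gives D3
B#4 gives B#3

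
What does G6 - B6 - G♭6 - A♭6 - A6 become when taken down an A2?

Fb6 Ab6 Fbb6 Gbb6 Gb6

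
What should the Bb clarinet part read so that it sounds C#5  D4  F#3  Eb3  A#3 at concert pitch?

D#5 E4 G#3 F3 B#3

Written C4 sounds as Bb3 on the Bb clarinet, so concert pitches are written a major second up.
C#5 becomes D#5
D4 becomes E4
F#3 becomes G#3
Eb3 becomes F3
A#3 becomes B#3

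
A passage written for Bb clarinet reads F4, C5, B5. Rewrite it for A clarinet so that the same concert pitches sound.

Gb4 Db5 C6

First find concert pitch: the Bb clarinet sounds a major second below written, so F4 C5 B5 sounds Eb4 Bb4 A5.
Then write for A clarinet: it sounds a minor third below written, so the part must be a minor third above concert.
Eb4 → Gb4
Bb4 → Db5
A5 → C6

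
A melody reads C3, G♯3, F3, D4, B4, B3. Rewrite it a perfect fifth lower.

F2 C#3 Bb2 G3 E4 E3

A perfect fifth down from C3 gives F2.
G#3: a fifth down reaches C, and 7 semitones makes it C#3.
F3 down a perfect fifth is Bb2.
A perfect fifth down from D4 gives G3.
B4 down a perfect fifth is E4.
B3: a fifth down reaches E, and 7 semitones makes it E3.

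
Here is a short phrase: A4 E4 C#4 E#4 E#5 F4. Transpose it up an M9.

A major ninth up from A4 gives B5.
E4 up a major ninth is F#5.
C#4 up a major ninth is D#5.
E#4: a ninth up reaches F, and 14 semitones makes it F##5.
E#5: a ninth up reaches F, and 14 semitones makes it F##6.
F4: a ninth up reaches G, and 14 semitones makes it G5.

B5 F#5 D#5 F##5 F##6 G5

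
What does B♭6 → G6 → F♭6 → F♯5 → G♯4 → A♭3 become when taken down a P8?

Bb5 G5 Fb5 F#4 G#3 Ab2

Bb6 becomes Bb5
G6 becomes G5
Fb6 becomes Fb5
F#5 becomes F#4
G#4 becomes G#3
Ab3 becomes Ab2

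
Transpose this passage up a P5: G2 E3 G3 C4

D3 B3 D4 G4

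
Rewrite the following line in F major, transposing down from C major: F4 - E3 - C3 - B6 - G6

Bb3 A2 F2 E6 C6

From C down to F is a perfect fifth; apply that to each pitch.
F4 -> Bb3
E3 -> A2
C3 -> F2
B6 -> E6
G6 -> C6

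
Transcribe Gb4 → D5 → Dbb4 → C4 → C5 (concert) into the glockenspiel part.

Written C4 sounds as C6 on the glockenspiel, so concert pitches are written a perfect fifteenth down.
Gb4 gives Gb2
D5 gives D3
Dbb4 gives Dbb2
C4 gives C2
C5 gives C3

Gb2 D3 Dbb2 C2 C3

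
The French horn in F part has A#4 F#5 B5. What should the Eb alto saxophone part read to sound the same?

First find concert pitch: the French horn in F sounds a perfect fifth below written, so A#4 F#5 B5 sounds D#4 B4 E5.
Then write for Eb alto saxophone: it sounds a major sixth below written, so the part must be a major sixth above concert.
D#4 → B#4
B4 → G#5
E5 → C#6

B#4 G#5 C#6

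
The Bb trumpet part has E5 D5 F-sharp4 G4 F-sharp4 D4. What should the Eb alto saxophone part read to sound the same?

First find concert pitch: the Bb trumpet sounds a major second below written, so E5 D5 F-sharp4 G4 F-sharp4 D4 sounds D5 C5 E4 F4 E4 C4.
Then write for Eb alto saxophone: it sounds a major sixth below written, so the part must be a major sixth above concert.
D5 → B5
C5 → A5
E4 → C#5
F4 → D5
E4 → C#5
C4 → A4

B5 A5 C#5 D5 C#5 A4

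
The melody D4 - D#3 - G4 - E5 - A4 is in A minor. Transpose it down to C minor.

From A down to C is a major sixth; apply that to each pitch.
D4 → F3
D#3 → F#2
G4 → Bb3
E5 → G4
A4 → C4

F3 F#2 Bb3 G4 C4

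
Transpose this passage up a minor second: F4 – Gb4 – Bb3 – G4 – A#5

A minor second up from F4 gives Gb4.
Gb4: a second up reaches A, and 1 semitone makes it Abb4.
Bb3: a second up reaches C, and 1 semitone makes it Cb4.
A minor second up from G4 gives Ab4.
A minor second up from A#5 gives B5.

Gb4 Abb4 Cb4 Ab4 B5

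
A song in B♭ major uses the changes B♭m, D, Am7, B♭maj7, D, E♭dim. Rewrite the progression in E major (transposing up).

B♭ major up to E major is an augmented fourth; each chord root moves by that interval while the quality stays the same.
B♭m: root B♭ up an augmented fourth → E, giving Em.
D: root D up an augmented fourth → G#, giving G#.
Am7: root A up an augmented fourth → D#, giving D#m7.
B♭maj7: root B♭ up an augmented fourth → E, giving Emaj7.
D: root D up an augmented fourth → G#, giving G#.
E♭dim: root E♭ up an augmented fourth → A, giving Adim.

Em G# D#m7 Emaj7 G# Adim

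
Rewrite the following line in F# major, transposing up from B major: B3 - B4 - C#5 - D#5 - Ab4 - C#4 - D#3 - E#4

F#4 F#5 G#5 A#5 Eb5 G#4 A#3 B#4

B major to F# major up is a perfect fifth, so every note moves up by that interval.
B3 becomes F#4
B4 becomes F#5
C#5 becomes G#5
D#5 becomes A#5
Ab4 becomes Eb5
C#4 becomes G#4
D#3 becomes A#3
E#4 becomes B#4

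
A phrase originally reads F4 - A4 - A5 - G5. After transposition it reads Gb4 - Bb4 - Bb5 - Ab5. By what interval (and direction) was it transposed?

Take the first pair: F4 → Gb4. F to G spans 2 letter names, so the interval is some kind of second.
F4 to Gb4 is 1 semitone, which makes it a minor second; the second version is higher, so the direction is up.
Checking another pair — G5 → Ab5 — gives the same interval.

up a minor second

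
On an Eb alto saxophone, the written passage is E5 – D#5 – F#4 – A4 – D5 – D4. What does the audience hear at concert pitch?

G4 F#4 A3 C4 F4 F3

Written C4 on the Eb alto saxophone sounds as Eb3, a major sixth lower; apply that shift to every note.
E5 gives G4
D#5 gives F#4
F#4 gives A3
A4 gives C4
D5 gives F4
D4 gives F3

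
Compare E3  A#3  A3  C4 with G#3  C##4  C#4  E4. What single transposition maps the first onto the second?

up a major third

From E3 to G#3 is 3 letter names — a third of some quality.
E3 to G#3 is 4 semitones, which makes it a major third; the second version is higher, so the direction is up.
Checking another pair — C4 → E4 — gives the same interval.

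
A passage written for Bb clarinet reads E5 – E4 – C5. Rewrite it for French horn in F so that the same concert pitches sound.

A5 A4 F5

First find concert pitch: the Bb clarinet sounds a major second below written, so E5 E4 C5 sounds D5 D4 Bb4.
Then write for French horn in F: it sounds a perfect fifth below written, so the part must be a perfect fifth above concert.
D5 → A5
D4 → A4
Bb4 → F5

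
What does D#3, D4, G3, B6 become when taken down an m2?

D#3 gives C##3
D4 gives C#4
G3 gives F#3
B6 gives A#6

C##3 C#4 F#3 A#6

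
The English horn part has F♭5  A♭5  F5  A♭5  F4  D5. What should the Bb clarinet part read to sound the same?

Cb5 Eb5 C5 Eb5 C4 A4

First find concert pitch: the English horn sounds a perfect fifth below written, so F♭5 A♭5 F5 A♭5 F4 D5 sounds Bbb4 Db5 Bb4 Db5 Bb3 G4.
Then write for Bb clarinet: it sounds a major second below written, so the part must be a major second above concert.
Bbb4 → Cb5
Db5 → Eb5
Bb4 → C5
Db5 → Eb5
Bb3 → C4
G4 → A4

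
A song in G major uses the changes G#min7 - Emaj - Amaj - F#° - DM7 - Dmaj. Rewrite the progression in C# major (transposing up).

G major up to C# major is an augmented fourth; each chord root moves by that interval while the quality stays the same.
G#min7: root G# up an augmented fourth → C##, giving C##min7.
Emaj: root E up an augmented fourth → A#, giving A#maj.
Amaj: root A up an augmented fourth → D#, giving D#maj.
F#°: root F# up an augmented fourth → B#, giving B#°.
DM7: root D up an augmented fourth → G#, giving G#M7.
Dmaj: root D up an augmented fourth → G#, giving G#maj.

C##min7 A#maj D#maj B#° G#M7 G#maj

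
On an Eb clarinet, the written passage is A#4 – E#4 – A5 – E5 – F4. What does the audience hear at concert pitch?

C#5 G#4 C6 G5 Ab4

The Eb clarinet sounds a minor third above written, so transpose each written note up a minor third.
A#4 → C#5
E#4 → G#4
A5 → C6
E5 → G5
F4 → Ab4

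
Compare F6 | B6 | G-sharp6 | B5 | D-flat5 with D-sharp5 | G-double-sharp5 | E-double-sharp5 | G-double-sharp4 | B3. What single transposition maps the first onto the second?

From F6 to D#5 is 10 letter names — a tenth of some quality.
D#5 to F6 is 14 semitones, which makes it a diminished tenth; the second version is lower, so the direction is down.
Checking another pair — Db5 → B3 — gives the same interval.

down a diminished tenth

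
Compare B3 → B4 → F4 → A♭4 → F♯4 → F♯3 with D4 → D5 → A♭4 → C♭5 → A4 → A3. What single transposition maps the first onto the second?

up a minor third

Take the first pair: B3 → D4. B to D spans 3 letter names, so the interval is some kind of third.
B3 to D4 is 3 semitones, which makes it a minor third; the second version is higher, so the direction is up.
Checking another pair — F#3 → A3 — gives the same interval.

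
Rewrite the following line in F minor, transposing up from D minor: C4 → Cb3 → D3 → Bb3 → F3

Eb4 Ebb3 F3 Db4 Ab3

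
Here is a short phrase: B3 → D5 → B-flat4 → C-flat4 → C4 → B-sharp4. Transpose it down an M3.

B3 to G3
D5 to Bb4
Bb4 to Gb4
Cb4 to Abb3
C4 to Ab3
B#4 to G#4

G3 Bb4 Gb4 Abb3 Ab3 G#4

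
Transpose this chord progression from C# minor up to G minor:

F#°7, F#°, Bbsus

C# minor up to G minor is a diminished fifth; each chord root moves by that interval while the quality stays the same.
F#°7: root F# up a diminished fifth → C, giving C°7.
F#°: root F# up a diminished fifth → C, giving C°.
Bbsus: root Bb up a diminished fifth → Fb, giving Fbsus.

C°7 C° Fbsus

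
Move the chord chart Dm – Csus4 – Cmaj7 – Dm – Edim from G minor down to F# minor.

C#m Bsus4 Bmaj7 C#m D#dim

G minor down to F# minor is a minor second; each chord root moves by that interval while the quality stays the same.
Dm: root D down a minor second → C#, giving C#m.
Csus4: root C down a minor second → B, giving Bsus4.
Cmaj7: root C down a minor second → B, giving Bmaj7.
Dm: root D down a minor second → C#, giving C#m.
Edim: root E down a minor second → D#, giving D#dim.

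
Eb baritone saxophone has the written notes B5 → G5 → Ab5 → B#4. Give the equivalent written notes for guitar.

D5 Bb4 Cb5 D#4

First find concert pitch: the Eb baritone saxophone sounds a major thirteenth below written, so B5 G5 Ab5 B#4 sounds D4 Bb3 Cb4 D#3.
Then write for guitar: it sounds a perfect octave below written, so the part must be a perfect octave above concert.
D4 → D5
Bb3 → Bb4
Cb4 → Cb5
D#3 → D#4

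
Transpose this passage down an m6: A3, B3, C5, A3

A3 to C#3
B3 to D#3
C5 to E4
A3 to C#3

C#3 D#3 E4 C#3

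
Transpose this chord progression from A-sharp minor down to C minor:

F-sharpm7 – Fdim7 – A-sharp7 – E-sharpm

Abm7 Abbdim7 C7 Gm

A-sharp minor down to C minor is an augmented sixth; each chord root moves by that interval while the quality stays the same.
F-sharpm7: root F-sharp down an augmented sixth → Ab, giving Abm7.
Fdim7: root F down an augmented sixth → Abb, giving Abbdim7.
A-sharp7: root A-sharp down an augmented sixth → C, giving C7.
E-sharpm: root E-sharp down an augmented sixth → G, giving Gm.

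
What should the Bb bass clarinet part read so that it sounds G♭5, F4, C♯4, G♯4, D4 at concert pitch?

Ab6 G5 D#5 A#5 E5

Written C4 sounds as Bb2 on the Bb bass clarinet, so concert pitches are written a major ninth up.
Gb5 -> Ab6
F4 -> G5
C#4 -> D#5
G#4 -> A#5
D4 -> E5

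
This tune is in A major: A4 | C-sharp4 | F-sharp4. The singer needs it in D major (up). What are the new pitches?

A major to D major up is a perfect fourth, so every note moves up by that interval.
A4 to D5
C#4 to F#4
F#4 to B4

D5 F#4 B4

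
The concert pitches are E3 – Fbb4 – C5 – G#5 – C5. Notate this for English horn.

B3 Cbb5 G5 D#6 G5

Written C4 sounds as F3 on the English horn, so concert pitches are written a perfect fifth up.
E3 → B3
Fbb4 → Cbb5
C5 → G5
G#5 → D#6
C5 → G5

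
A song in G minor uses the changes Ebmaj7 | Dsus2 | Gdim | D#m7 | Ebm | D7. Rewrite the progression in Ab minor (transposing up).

Fbmaj7 Ebsus2 Abdim Em7 Fbm Eb7

G minor up to Ab minor is a minor second; each chord root moves by that interval while the quality stays the same.
Ebmaj7: root Eb up a minor second → Fb, giving Fbmaj7.
Dsus2: root D up a minor second → Eb, giving Ebsus2.
Gdim: root G up a minor second → Ab, giving Abdim.
D#m7: root D# up a minor second → E, giving Em7.
Ebm: root Eb up a minor second → Fb, giving Fbm.
D7: root D up a minor second → Eb, giving Eb7.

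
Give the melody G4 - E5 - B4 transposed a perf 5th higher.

D5 B5 F#5

G4: a fifth up reaches D, and 7 semitones makes it D5.
E5 up a perfect fifth is B5.
B4 up a perfect fifth is F#5.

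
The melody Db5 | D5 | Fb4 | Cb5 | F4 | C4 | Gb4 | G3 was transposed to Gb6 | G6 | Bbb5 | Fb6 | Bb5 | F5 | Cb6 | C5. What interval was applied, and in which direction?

up a perfect eleventh

From Db5 to Gb6 is 11 letter names — an eleventh of some quality.
Db5 to Gb6 is 17 semitones, which makes it a perfect eleventh; the second version is higher, so the direction is up.
Checking another pair — G3 → C5 — gives the same interval.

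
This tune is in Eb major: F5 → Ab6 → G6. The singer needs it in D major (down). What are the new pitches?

E5 G6 F#6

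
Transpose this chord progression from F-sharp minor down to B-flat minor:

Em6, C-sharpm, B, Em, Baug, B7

Abm6 Fm Eb Abm Ebaug Eb7

F-sharp minor down to B-flat minor is an augmented fifth; each chord root moves by that interval while the quality stays the same.
Em6: root E down an augmented fifth → Ab, giving Abm6.
C-sharpm: root C-sharp down an augmented fifth → F, giving Fm.
B: root B down an augmented fifth → Eb, giving Eb.
Em: root E down an augmented fifth → Ab, giving Abm.
Baug: root B down an augmented fifth → Eb, giving Ebaug.
B7: root B down an augmented fifth → Eb, giving Eb7.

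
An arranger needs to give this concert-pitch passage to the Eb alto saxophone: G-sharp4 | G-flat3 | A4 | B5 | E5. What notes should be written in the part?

E#5 Eb4 F#5 G#6 C#6

The Eb alto saxophone sounds a major sixth below written, so the written part must be a major sixth above concert — transpose each note up.
G#4 to E#5
Gb3 to Eb4
A4 to F#5
B5 to G#6
E5 to C#6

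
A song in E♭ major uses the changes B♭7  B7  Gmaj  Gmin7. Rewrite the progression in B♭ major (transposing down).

E♭ major down to B♭ major is a perfect fourth; each chord root moves by that interval while the quality stays the same.
B♭7: root B♭ down a perfect fourth → F, giving F7.
B7: root B down a perfect fourth → F#, giving F#7.
Gmaj: root G down a perfect fourth → D, giving Dmaj.
Gmin7: root G down a perfect fourth → D, giving Dmin7.

F7 F#7 Dmaj Dmin7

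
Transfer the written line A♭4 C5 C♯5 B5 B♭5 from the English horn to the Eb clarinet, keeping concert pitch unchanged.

Bb3 D4 D#4 C#5 C5

First find concert pitch: the English horn sounds a perfect fifth below written, so A♭4 C5 C♯5 B5 B♭5 sounds Db4 F4 F#4 E5 Eb5.
Then write for Eb clarinet: it sounds a minor third above written, so the part must be a minor third below concert.
Db4 → Bb3
F4 → D4
F#4 → D#4
E5 → C#5
Eb5 → C5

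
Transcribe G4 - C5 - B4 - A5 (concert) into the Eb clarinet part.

The Eb clarinet sounds a minor third above written, so the written part must be a minor third below concert — transpose each note down.
G4 gives E4
C5 gives A4
B4 gives G#4
A5 gives F#5

E4 A4 G#4 F#5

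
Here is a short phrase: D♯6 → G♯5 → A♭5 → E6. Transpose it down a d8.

D#6: an octave down reaches D, and 11 semitones makes it D##5.
G#5: an octave down reaches G, and 11 semitones makes it G##4.
Ab5 down a diminished octave is A4.
E6 down a diminished octave is E#5.

D##5 G##4 A4 E#5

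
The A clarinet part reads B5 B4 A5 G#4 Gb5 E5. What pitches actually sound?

The A clarinet sounds a minor third below written, so transpose each written note down a minor third.
B5 to G#5
B4 to G#4
A5 to F#5
G#4 to E#4
Gb5 to Eb5
E5 to C#5

G#5 G#4 F#5 E#4 Eb5 C#5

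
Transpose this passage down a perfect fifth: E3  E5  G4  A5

E3 → A2
E5 → A4
G4 → C4
A5 → D5

A2 A4 C4 D5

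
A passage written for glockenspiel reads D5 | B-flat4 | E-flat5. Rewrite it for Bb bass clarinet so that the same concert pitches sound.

E8 C8 F8

First find concert pitch: the glockenspiel sounds a perfect fifteenth above written, so D5 B-flat4 E-flat5 sounds D7 Bb6 Eb7.
Then write for Bb bass clarinet: it sounds a major ninth below written, so the part must be a major ninth above concert.
D7 → E8
Bb6 → C8
Eb7 → F8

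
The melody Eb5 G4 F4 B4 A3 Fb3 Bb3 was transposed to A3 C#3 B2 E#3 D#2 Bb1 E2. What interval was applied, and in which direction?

From Eb5 to A3 is 12 letter names — a twelfth of some quality.
A3 to Eb5 is 18 semitones, which makes it a diminished twelfth; the second version is lower, so the direction is down.
Checking another pair — Bb3 → E2 — gives the same interval.

down a diminished twelfth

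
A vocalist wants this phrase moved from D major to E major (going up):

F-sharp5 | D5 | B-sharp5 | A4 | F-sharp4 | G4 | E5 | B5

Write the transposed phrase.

G#5 E5 C##6 B4 G#4 A4 F#5 C#6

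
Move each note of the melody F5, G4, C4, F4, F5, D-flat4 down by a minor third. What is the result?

D5 E4 A3 D4 D5 Bb3

F5 down a minor third is D5.
G4 down a minor third is E4.
A minor third down from C4 gives A3.
A minor third down from F4 gives D4.
A minor third down from F5 gives D5.
Db4 down a minor third is Bb3.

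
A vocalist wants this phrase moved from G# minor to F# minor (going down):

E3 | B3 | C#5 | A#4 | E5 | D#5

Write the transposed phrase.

D3 A3 B4 G#4 D5 C#5

From G# down to F# is a major second; apply that to each pitch.
E3 -> D3
B3 -> A3
C#5 -> B4
A#4 -> G#4
E5 -> D5
D#5 -> C#5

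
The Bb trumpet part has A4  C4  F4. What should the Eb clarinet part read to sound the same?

First find concert pitch: the Bb trumpet sounds a major second below written, so A4 C4 F4 sounds G4 Bb3 Eb4.
Then write for Eb clarinet: it sounds a minor third above written, so the part must be a minor third below concert.
G4 → E4
Bb3 → G3
Eb4 → C4

E4 G3 C4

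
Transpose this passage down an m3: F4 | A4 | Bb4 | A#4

F4: a third down reaches D, and 3 semitones makes it D4.
A minor third down from A4 gives F#4.
A minor third down from Bb4 gives G4.
A#4 down a minor third is F##4.

D4 F#4 G4 F##4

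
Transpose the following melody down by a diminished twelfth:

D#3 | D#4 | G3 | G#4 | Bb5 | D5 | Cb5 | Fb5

G##1 G##2 C#2 C##3 E4 G#3 F3 Bb3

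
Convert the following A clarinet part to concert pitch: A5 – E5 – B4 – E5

Written C4 on the A clarinet sounds as A3, a minor third lower; apply that shift to every note.
A5 → F#5
E5 → C#5
B4 → G#4
E5 → C#5

F#5 C#5 G#4 C#5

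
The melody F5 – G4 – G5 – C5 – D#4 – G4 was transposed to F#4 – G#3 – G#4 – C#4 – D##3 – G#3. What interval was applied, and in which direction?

From F5 to F#4 is 8 letter names — an octave of some quality.
F#4 to F5 is 11 semitones, which makes it a diminished octave; the second version is lower, so the direction is down.
Checking another pair — G4 → G#3 — gives the same interval.

down a diminished octave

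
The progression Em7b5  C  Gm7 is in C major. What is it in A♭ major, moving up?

C major up to A♭ major is a minor sixth; each chord root moves by that interval while the quality stays the same.
Em7b5: root E up a minor sixth → C, giving Cm7b5.
C: root C up a minor sixth → Ab, giving Ab.
Gm7: root G up a minor sixth → Eb, giving Ebm7.

Cm7b5 Ab Ebm7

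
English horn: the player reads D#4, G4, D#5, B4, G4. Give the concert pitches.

G#3 C4 G#4 E4 C4

Written C4 on the English horn sounds as F3, a perfect fifth lower; apply that shift to every note.
D#4 gives G#3
G4 gives C4
D#5 gives G#4
B4 gives E4
G4 gives C4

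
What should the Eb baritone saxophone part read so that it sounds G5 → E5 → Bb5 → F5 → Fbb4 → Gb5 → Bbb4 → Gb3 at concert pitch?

Written C4 sounds as Eb2 on the Eb baritone saxophone, so concert pitches are written a major thirteenth up.
G5 gives E7
E5 gives C#7
Bb5 gives G7
F5 gives D7
Fbb4 gives Dbb6
Gb5 gives Eb7
Bbb4 gives Gb6
Gb3 gives Eb5

E7 C#7 G7 D7 Dbb6 Eb7 Gb6 Eb5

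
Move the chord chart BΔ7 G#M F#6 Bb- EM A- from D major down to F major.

DΔ7 BM A6 Db- GM C-

D major down to F major is a major sixth; each chord root moves by that interval while the quality stays the same.
BΔ7: root B down a major sixth → D, giving DΔ7.
G#M: root G# down a major sixth → B, giving BM.
F#6: root F# down a major sixth → A, giving A6.
Bb-: root Bb down a major sixth → Db, giving Db-.
EM: root E down a major sixth → G, giving GM.
A-: root A down a major sixth → C, giving C-.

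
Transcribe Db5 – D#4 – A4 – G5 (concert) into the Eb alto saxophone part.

Bb5 B#4 F#5 E6

The Eb alto saxophone sounds a major sixth below written, so the written part must be a major sixth above concert — transpose each note up.
Db5 gives Bb5
D#4 gives B#4
A4 gives F#5
G5 gives E6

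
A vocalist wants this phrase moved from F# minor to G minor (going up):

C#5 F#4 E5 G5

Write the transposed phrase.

From F# up to G is a minor second; apply that to each pitch.
C#5 gives D5
F#4 gives G4
E5 gives F5
G5 gives Ab5

D5 G4 F5 Ab5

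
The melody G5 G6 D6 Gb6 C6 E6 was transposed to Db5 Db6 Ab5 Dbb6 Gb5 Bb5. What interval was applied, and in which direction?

Take the first pair: G5 → Db5. G to D spans 4 letter names, so the interval is some kind of fourth.
Db5 to G5 is 6 semitones, which makes it an augmented fourth; the second version is lower, so the direction is down.
Checking another pair — E6 → Bb5 — gives the same interval.

down an augmented fourth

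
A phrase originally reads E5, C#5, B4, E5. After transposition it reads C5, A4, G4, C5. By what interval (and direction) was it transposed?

down a major third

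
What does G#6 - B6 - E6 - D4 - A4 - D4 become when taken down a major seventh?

A5 C6 F5 Eb3 Bb3 Eb3

A major seventh down from G#6 gives A5.
B6 down a major seventh is C6.
E6 down a major seventh is F5.
A major seventh down from D4 gives Eb3.
A4: a seventh down reaches B, and 11 semitones makes it Bb3.
A major seventh down from D4 gives Eb3.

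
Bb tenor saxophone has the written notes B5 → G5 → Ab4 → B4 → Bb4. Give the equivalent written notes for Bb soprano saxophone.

B4 G4 Ab3 B3 Bb3

First find concert pitch: the Bb tenor saxophone sounds a major ninth below written, so B5 G5 Ab4 B4 Bb4 sounds A4 F4 Gb3 A3 Ab3.
Then write for Bb soprano saxophone: it sounds a major second below written, so the part must be a major second above concert.
A4 → B4
F4 → G4
Gb3 → Ab3
A3 → B3
Ab3 → Bb3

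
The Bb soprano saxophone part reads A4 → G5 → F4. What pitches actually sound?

Written C4 on the Bb soprano saxophone sounds as Bb3, a major second lower; apply that shift to every note.
A4 becomes G4
G5 becomes F5
F4 becomes Eb4

G4 F5 Eb4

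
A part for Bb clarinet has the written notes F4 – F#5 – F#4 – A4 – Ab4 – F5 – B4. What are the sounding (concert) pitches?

Eb4 E5 E4 G4 Gb4 Eb5 A4

The Bb clarinet sounds a major second below written, so transpose each written note down a major second.
F4 becomes Eb4
F#5 becomes E5
F#4 becomes E4
A4 becomes G4
Ab4 becomes Gb4
F5 becomes Eb5
B4 becomes A4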